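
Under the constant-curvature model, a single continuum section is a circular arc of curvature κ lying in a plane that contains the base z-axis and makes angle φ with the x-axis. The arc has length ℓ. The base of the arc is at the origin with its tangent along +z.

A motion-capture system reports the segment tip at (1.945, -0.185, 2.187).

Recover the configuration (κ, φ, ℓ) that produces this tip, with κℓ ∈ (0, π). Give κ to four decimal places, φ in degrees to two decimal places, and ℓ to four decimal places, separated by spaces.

ρ = √(x²+y²) = √(1.945² + -0.185²) = 1.95378
φ = atan2(y, x) mod 360° = atan2(-0.185, 1.945) = 354.5666°
|p|² = ρ² + z² = 1.95378² + 2.187² = 8.60022
κ = 2ρ / |p|² = 2×1.95378 / 8.60022 = 0.45436
θ = 2·atan2(ρ, z) = 2·atan2(1.95378, 2.187) = 1.45827 rad
ℓ = θ/κ = 1.45827/0.45436 = 3.20953

0.4544 354.57 3.2095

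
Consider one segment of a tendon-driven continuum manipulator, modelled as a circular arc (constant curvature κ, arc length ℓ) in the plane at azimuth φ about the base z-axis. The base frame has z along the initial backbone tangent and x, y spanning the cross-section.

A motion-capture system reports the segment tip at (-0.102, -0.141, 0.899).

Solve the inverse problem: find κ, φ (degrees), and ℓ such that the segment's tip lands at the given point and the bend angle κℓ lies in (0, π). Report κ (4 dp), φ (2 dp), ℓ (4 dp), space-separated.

ρ = √(x²+y²) = √(-0.102² + -0.141²) = 0.17403
φ = atan2(y, x) mod 360° = atan2(-0.141, -0.102) = 234.1179°
|p|² = ρ² + z² = 0.17403² + 0.899² = 0.83849
κ = 2ρ / |p|² = 2×0.17403 / 0.83849 = 0.41510
θ = 2·atan2(ρ, z) = 2·atan2(0.17403, 0.899) = 0.38242 rad
ℓ = θ/κ = 0.38242/0.41510 = 0.92129

0.4151 234.12 0.9213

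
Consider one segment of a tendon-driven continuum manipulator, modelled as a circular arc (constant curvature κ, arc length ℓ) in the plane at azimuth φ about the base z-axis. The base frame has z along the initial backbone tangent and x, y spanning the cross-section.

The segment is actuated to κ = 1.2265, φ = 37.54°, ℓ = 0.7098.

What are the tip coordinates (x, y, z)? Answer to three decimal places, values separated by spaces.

θ = κ·ℓ = 1.2265 × 0.7098 = 0.87057 rad
ρ = (1 − cos θ)/κ = (1 − 0.64439)/1.2265 = 0.28994
z = sin θ / κ = 0.76470/1.2265 = 0.62348
x = ρ cos φ = 0.28994 × cos(37.54°) = 0.22990
y = ρ sin φ = 0.28994 × sin(37.54°) = 0.17666

0.230 0.177 0.623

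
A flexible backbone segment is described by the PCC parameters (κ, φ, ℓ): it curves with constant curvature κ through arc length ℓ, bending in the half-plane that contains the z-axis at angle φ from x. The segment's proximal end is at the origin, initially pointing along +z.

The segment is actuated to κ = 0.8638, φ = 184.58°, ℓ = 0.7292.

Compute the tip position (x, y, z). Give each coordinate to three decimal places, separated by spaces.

-0.221 -0.018 0.682

θ = κ·ℓ = 0.8638 × 0.7292 = 0.62988 rad
ρ = (1 − cos θ)/κ = (1 − 0.80810)/0.8638 = 0.22216
z = sin θ / κ = 0.58905/0.8638 = 0.68193
x = ρ cos φ = 0.22216 × cos(184.58°) = -0.22145
y = ρ sin φ = 0.22216 × sin(184.58°) = -0.01774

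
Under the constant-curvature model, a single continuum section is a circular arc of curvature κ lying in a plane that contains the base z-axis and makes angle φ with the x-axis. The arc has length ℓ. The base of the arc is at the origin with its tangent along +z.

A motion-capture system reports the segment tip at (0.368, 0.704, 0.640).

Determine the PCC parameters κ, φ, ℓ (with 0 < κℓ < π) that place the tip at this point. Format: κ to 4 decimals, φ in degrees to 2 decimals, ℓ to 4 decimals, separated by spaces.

ρ = √(x²+y²) = √(0.368² + 0.704²) = 0.79438
φ = atan2(y, x) mod 360° = atan2(0.704, 0.368) = 62.4027°
|p|² = ρ² + z² = 0.79438² + 0.640² = 1.04064
κ = 2ρ / |p|² = 2×0.79438 / 1.04064 = 1.52671
θ = 2·atan2(ρ, z) = 2·atan2(0.79438, 0.640) = 1.78523 rad
ℓ = θ/κ = 1.78523/1.52671 = 1.16933

1.5267 62.40 1.1693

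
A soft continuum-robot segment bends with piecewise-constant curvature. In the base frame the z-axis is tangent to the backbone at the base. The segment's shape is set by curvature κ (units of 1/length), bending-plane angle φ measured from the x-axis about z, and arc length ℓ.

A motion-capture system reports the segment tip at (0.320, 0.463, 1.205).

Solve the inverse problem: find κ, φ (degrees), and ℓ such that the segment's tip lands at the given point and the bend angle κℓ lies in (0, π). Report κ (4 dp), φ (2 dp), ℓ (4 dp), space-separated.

ρ = √(x²+y²) = √(0.320² + 0.463²) = 0.56282
φ = atan2(y, x) mod 360° = atan2(0.463, 0.320) = 55.3499°
|p|² = ρ² + z² = 0.56282² + 1.205² = 1.76879
κ = 2ρ / |p|² = 2×0.56282 / 1.76879 = 0.63639
θ = 2·atan2(ρ, z) = 2·atan2(0.56282, 1.205) = 0.87392 rad
ℓ = θ/κ = 0.87392/0.63639 = 1.37324

0.6364 55.35 1.3732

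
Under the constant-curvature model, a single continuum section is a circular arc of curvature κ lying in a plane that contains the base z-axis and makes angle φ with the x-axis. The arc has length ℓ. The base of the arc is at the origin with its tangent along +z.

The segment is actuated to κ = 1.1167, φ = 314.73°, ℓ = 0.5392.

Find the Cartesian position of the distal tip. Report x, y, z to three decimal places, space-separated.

0.111 -0.112 0.507

θ = κ·ℓ = 1.1167 × 0.5392 = 0.60212 rad
ρ = (1 − cos θ)/κ = (1 − 0.82413)/1.1167 = 0.15749
z = sin θ / κ = 0.56639/1.1167 = 0.50720
x = ρ cos φ = 0.15749 × cos(314.73°) = 0.11083
y = ρ sin φ = 0.15749 × sin(314.73°) = -0.11188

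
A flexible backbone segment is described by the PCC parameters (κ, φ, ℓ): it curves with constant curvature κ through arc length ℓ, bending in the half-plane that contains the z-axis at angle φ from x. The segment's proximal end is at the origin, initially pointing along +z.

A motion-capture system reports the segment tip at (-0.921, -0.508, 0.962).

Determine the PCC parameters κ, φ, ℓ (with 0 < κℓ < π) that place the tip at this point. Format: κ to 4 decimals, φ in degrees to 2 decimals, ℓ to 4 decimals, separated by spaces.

1.0354 208.88 1.6032

ρ = √(x²+y²) = √(-0.921² + -0.508²) = 1.05181
φ = atan2(y, x) mod 360° = atan2(-0.508, -0.921) = 208.8800°
|p|² = ρ² + z² = 1.05181² + 0.962² = 2.03175
κ = 2ρ / |p|² = 2×1.05181 / 2.03175 = 1.03537
θ = 2·atan2(ρ, z) = 2·atan2(1.05181, 0.962) = 1.65993 rad
ℓ = θ/κ = 1.65993/1.03537 = 1.60322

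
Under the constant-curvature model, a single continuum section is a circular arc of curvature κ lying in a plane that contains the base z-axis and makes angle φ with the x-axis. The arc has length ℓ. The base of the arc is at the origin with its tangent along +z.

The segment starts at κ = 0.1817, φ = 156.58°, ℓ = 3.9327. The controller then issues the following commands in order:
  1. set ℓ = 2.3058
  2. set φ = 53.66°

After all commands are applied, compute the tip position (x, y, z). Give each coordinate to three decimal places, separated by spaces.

initial: κ=0.1817, φ=156.58°, ℓ=3.9327
cmd 1: set ℓ=2.3058 → (κ,φ,ℓ)=(0.1817,156.58°,2.3058) → tip=(-0.4368,0.1892,2.2389)
cmd 2: set φ=53.66° → (κ,φ,ℓ)=(0.1817,53.66°,2.3058) → tip=(0.2821,0.3834,2.2389)

0.282 0.383 2.239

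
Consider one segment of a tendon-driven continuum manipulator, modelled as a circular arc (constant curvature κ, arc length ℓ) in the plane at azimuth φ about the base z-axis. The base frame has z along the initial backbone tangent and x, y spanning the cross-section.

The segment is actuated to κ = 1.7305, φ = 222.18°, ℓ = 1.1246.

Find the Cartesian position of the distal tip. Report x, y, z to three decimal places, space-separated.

-0.585 -0.530 0.538

θ = κ·ℓ = 1.7305 × 1.1246 = 1.94612 rad
ρ = (1 − cos θ)/κ = (1 − -0.36657)/1.7305 = 0.78970
z = sin θ / κ = 0.93039/1.7305 = 0.53764
x = ρ cos φ = 0.78970 × cos(222.18°) = -0.58520
y = ρ sin φ = 0.78970 × sin(222.18°) = -0.53025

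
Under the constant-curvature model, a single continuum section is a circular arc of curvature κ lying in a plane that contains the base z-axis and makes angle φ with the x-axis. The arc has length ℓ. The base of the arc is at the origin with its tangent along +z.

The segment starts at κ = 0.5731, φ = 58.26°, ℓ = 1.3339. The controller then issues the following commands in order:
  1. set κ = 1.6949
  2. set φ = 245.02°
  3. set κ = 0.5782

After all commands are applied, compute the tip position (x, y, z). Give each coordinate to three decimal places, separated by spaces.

-0.207 -0.444 1.206

initial: κ=0.5731, φ=58.26°, ℓ=1.3339
cmd 1: set κ=1.6949 → (κ,φ,ℓ)=(1.6949,58.26°,1.3339) → tip=(0.5080,0.8212,0.4550)
cmd 2: set φ=245.02° → (κ,φ,ℓ)=(1.6949,245.02°,1.3339) → tip=(-0.4078,-0.8753,0.4550)
cmd 3: set κ=0.5782 → (κ,φ,ℓ)=(0.5782,245.02°,1.3339) → tip=(-0.2067,-0.4436,1.2055)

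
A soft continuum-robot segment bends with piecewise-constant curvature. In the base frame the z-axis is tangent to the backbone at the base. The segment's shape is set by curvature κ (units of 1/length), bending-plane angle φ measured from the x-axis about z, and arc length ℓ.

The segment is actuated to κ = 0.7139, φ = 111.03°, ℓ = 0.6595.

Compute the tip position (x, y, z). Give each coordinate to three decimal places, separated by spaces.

θ = κ·ℓ = 0.7139 × 0.6595 = 0.47082 rad
ρ = (1 − cos θ)/κ = (1 − 0.89120)/0.7139 = 0.15241
z = sin θ / κ = 0.45361/0.7139 = 0.63540
x = ρ cos φ = 0.15241 × cos(111.03°) = -0.05469
y = ρ sin φ = 0.15241 × sin(111.03°) = 0.14225

-0.055 0.142 0.635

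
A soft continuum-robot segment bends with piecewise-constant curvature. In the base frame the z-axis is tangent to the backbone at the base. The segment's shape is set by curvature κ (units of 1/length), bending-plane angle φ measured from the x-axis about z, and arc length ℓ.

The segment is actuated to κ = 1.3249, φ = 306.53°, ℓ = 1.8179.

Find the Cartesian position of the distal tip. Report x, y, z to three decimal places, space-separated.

0.783 -1.057 0.505

θ = κ·ℓ = 1.3249 × 1.8179 = 2.40854 rad
ρ = (1 − cos θ)/κ = (1 − -0.74313)/1.3249 = 1.31567
z = sin θ / κ = 0.66914/1.3249 = 0.50505
x = ρ cos φ = 1.31567 × cos(306.53°) = 0.78314
y = ρ sin φ = 1.31567 × sin(306.53°) = -1.05720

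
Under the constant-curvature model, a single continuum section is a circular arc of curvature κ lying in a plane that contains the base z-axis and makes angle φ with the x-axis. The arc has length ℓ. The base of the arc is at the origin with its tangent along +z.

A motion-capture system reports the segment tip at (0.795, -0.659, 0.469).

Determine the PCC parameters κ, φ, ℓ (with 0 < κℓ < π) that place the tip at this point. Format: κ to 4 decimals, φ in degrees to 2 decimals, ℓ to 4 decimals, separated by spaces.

ρ = √(x²+y²) = √(0.795² + -0.659²) = 1.03262
φ = atan2(y, x) mod 360° = atan2(-0.659, 0.795) = 320.3436°
|p|² = ρ² + z² = 1.03262² + 0.469² = 1.28627
κ = 2ρ / |p|² = 2×1.03262 / 1.28627 = 1.60561
θ = 2·atan2(ρ, z) = 2·atan2(1.03262, 0.469) = 2.28894 rad
ℓ = θ/κ = 2.28894/1.60561 = 1.42559

1.6056 320.34 1.4256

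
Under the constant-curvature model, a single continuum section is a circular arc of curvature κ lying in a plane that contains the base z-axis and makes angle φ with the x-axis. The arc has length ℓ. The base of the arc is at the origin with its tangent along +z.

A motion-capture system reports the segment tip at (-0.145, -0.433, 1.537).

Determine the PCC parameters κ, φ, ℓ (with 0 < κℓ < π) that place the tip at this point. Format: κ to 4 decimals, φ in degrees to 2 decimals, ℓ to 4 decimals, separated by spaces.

0.3552 251.49 1.6259

ρ = √(x²+y²) = √(-0.145² + -0.433²) = 0.45663
φ = atan2(y, x) mod 360° = atan2(-0.433, -0.145) = 251.4857°
|p|² = ρ² + z² = 0.45663² + 1.537² = 2.57088
κ = 2ρ / |p|² = 2×0.45663 / 2.57088 = 0.35523
θ = 2·atan2(ρ, z) = 2·atan2(0.45663, 1.537) = 0.57758 rad
ℓ = θ/κ = 0.57758/0.35523 = 1.62590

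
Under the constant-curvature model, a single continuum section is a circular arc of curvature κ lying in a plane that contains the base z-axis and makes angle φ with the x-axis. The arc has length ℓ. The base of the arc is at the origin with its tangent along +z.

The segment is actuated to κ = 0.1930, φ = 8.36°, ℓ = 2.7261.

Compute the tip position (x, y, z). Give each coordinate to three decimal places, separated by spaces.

0.693 0.102 2.602

θ = κ·ℓ = 0.1930 × 2.7261 = 0.52614 rad
ρ = (1 − cos θ)/κ = (1 − 0.86475)/0.1930 = 0.70076
z = sin θ / κ = 0.50220/0.1930 = 2.60206
x = ρ cos φ = 0.70076 × cos(8.36°) = 0.69331
y = ρ sin φ = 0.70076 × sin(8.36°) = 0.10189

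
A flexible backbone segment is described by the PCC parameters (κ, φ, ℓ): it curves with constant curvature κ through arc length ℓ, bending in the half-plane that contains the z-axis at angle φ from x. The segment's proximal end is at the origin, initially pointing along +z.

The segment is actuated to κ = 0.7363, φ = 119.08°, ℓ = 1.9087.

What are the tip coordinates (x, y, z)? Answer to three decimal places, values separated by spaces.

θ = κ·ℓ = 0.7363 × 1.9087 = 1.40538 rad
ρ = (1 − cos θ)/κ = (1 − 0.16467)/0.7363 = 1.13450
z = sin θ / κ = 0.98635/0.7363 = 1.33960
x = ρ cos φ = 1.13450 × cos(119.08°) = -0.55140
y = ρ sin φ = 1.13450 × sin(119.08°) = 0.99149

-0.551 0.991 1.340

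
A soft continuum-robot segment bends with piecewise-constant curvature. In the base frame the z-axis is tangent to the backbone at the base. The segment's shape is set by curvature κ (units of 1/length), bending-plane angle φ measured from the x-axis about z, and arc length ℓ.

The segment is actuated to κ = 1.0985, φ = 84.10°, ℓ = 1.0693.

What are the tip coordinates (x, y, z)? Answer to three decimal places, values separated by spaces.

0.057 0.556 0.840

θ = κ·ℓ = 1.0985 × 1.0693 = 1.17463 rad
ρ = (1 − cos θ)/κ = (1 − 0.38589)/1.0985 = 0.55905
z = sin θ / κ = 0.92255/1.0985 = 0.83982
x = ρ cos φ = 0.55905 × cos(84.10°) = 0.05747
y = ρ sin φ = 0.55905 × sin(84.10°) = 0.55608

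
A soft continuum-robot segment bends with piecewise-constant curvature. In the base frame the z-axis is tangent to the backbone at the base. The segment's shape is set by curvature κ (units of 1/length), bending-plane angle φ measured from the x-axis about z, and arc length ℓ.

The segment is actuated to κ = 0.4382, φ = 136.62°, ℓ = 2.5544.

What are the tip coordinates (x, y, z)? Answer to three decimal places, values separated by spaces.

θ = κ·ℓ = 0.4382 × 2.5544 = 1.11934 rad
ρ = (1 − cos θ)/κ = (1 − 0.43628)/0.4382 = 1.28645
z = sin θ / κ = 0.89981/0.4382 = 2.05343
x = ρ cos φ = 1.28645 × cos(136.62°) = -0.93501
y = ρ sin φ = 1.28645 × sin(136.62°) = 0.88358

-0.935 0.884 2.053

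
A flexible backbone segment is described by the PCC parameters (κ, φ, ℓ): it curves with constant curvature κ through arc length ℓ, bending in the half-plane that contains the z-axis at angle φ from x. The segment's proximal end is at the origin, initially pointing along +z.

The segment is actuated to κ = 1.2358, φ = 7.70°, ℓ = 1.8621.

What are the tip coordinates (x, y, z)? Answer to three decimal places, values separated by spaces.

θ = κ·ℓ = 1.2358 × 1.8621 = 2.30118 rad
ρ = (1 − cos θ)/κ = (1 − -0.66716)/1.2358 = 1.34905
z = sin θ / κ = 0.74492/1.2358 = 0.60278
x = ρ cos φ = 1.34905 × cos(7.70°) = 1.33689
y = ρ sin φ = 1.34905 × sin(7.70°) = 0.18075

1.337 0.181 0.603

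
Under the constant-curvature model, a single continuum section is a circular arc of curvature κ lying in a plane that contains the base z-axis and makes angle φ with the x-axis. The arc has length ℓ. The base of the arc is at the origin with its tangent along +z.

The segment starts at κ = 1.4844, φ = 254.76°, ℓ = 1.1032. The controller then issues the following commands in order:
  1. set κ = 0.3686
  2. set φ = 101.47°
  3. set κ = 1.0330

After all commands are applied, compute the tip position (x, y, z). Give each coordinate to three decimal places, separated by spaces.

-0.112 0.552 0.879

initial: κ=1.4844, φ=254.76°, ℓ=1.1032
cmd 1: set κ=0.3686 → (κ,φ,ℓ)=(0.3686,254.76°,1.1032) → tip=(-0.0582,-0.2134,1.0730)
cmd 2: set φ=101.47° → (κ,φ,ℓ)=(0.3686,101.47°,1.1032) → tip=(-0.0440,0.2168,1.0730)
cmd 3: set κ=1.0330 → (κ,φ,ℓ)=(1.0330,101.47°,1.1032) → tip=(-0.1120,0.5522,0.8794)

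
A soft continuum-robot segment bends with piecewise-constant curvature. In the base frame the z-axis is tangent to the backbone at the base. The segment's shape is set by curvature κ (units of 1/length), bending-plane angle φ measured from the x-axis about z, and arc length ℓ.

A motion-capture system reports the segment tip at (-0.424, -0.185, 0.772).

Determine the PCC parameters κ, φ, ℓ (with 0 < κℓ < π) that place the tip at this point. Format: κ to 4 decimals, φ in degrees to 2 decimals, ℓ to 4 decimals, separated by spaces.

1.1422 203.57 0.9452

ρ = √(x²+y²) = √(-0.424² + -0.185²) = 0.46260
φ = atan2(y, x) mod 360° = atan2(-0.185, -0.424) = 203.5726°
|p|² = ρ² + z² = 0.46260² + 0.772² = 0.80999
κ = 2ρ / |p|² = 2×0.46260 / 0.80999 = 1.14225
θ = 2·atan2(ρ, z) = 2·atan2(0.46260, 0.772) = 1.07970 rad
ℓ = θ/κ = 1.07970/1.14225 = 0.94524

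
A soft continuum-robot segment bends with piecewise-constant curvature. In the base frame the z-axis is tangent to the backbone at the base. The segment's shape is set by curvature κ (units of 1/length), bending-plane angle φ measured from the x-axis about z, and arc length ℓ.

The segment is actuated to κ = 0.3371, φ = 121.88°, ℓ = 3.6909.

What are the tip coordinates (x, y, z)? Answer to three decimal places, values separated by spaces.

θ = κ·ℓ = 0.3371 × 3.6909 = 1.24420 rad
ρ = (1 − cos θ)/κ = (1 − 0.32082)/0.3371 = 2.01478
z = sin θ / κ = 0.94714/0.3371 = 2.80967
x = ρ cos φ = 2.01478 × cos(121.88°) = -1.06409
y = ρ sin φ = 2.01478 × sin(121.88°) = 1.71086

-1.064 1.711 2.810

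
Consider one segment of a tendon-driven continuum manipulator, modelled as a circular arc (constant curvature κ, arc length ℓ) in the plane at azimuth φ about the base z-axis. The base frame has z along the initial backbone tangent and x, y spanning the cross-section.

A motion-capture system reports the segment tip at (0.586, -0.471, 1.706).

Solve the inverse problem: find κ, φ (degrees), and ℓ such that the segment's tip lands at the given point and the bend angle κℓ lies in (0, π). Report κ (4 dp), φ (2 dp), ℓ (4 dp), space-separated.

0.4326 321.21 1.9189

ρ = √(x²+y²) = √(0.586² + -0.471²) = 0.75182
φ = atan2(y, x) mod 360° = atan2(-0.471, 0.586) = 321.2093°
|p|² = ρ² + z² = 0.75182² + 1.706² = 3.47567
κ = 2ρ / |p|² = 2×0.75182 / 3.47567 = 0.43262
θ = 2·atan2(ρ, z) = 2·atan2(0.75182, 1.706) = 0.83017 rad
ℓ = θ/κ = 0.83017/0.43262 = 1.91895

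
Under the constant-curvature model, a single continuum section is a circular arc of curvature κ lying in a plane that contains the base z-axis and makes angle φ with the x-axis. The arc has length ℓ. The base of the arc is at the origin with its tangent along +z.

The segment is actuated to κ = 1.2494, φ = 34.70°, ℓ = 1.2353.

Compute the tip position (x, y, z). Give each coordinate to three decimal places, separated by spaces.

θ = κ·ℓ = 1.2494 × 1.2353 = 1.54338 rad
ρ = (1 − cos θ)/κ = (1 − 0.02741)/1.2494 = 0.77845
z = sin θ / κ = 0.99962/1.2494 = 0.80008
x = ρ cos φ = 0.77845 × cos(34.70°) = 0.64000
y = ρ sin φ = 0.77845 × sin(34.70°) = 0.44315

0.640 0.443 0.800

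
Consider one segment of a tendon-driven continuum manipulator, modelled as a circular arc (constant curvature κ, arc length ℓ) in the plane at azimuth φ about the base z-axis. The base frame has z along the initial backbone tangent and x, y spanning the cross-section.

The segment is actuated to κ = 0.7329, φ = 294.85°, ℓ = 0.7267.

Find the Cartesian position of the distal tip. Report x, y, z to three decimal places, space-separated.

0.079 -0.171 0.693

θ = κ·ℓ = 0.7329 × 0.7267 = 0.53260 rad
ρ = (1 − cos θ)/κ = (1 − 0.86149)/0.7329 = 0.18899
z = sin θ / κ = 0.50777/0.7329 = 0.69283
x = ρ cos φ = 0.18899 × cos(294.85°) = 0.07942
y = ρ sin φ = 0.18899 × sin(294.85°) = -0.17149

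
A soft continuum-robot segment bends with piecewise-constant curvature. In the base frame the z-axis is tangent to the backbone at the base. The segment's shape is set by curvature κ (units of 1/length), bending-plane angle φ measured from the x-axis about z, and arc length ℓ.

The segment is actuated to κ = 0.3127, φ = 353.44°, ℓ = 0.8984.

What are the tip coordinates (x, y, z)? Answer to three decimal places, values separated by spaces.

0.125 -0.014 0.887

θ = κ·ℓ = 0.3127 × 0.8984 = 0.28093 rad
ρ = (1 − cos θ)/κ = (1 − 0.96080)/0.3127 = 0.12537
z = sin θ / κ = 0.27725/0.3127 = 0.88663
x = ρ cos φ = 0.12537 × cos(353.44°) = 0.12455
y = ρ sin φ = 0.12537 × sin(353.44°) = -0.01432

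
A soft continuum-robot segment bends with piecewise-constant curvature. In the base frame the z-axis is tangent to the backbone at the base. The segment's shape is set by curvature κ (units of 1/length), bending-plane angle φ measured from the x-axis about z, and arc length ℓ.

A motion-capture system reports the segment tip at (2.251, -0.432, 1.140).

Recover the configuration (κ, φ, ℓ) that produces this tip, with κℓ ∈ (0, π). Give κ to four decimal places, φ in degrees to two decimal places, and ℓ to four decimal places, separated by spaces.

ρ = √(x²+y²) = √(2.251² + -0.432²) = 2.29208
φ = atan2(y, x) mod 360° = atan2(-0.432, 2.251) = 349.1362°
|p|² = ρ² + z² = 2.29208² + 1.140² = 6.55322
κ = 2ρ / |p|² = 2×2.29208 / 6.55322 = 0.69953
θ = 2·atan2(ρ, z) = 2·atan2(2.29208, 1.140) = 2.21852 rad
ℓ = θ/κ = 2.21852/0.69953 = 3.17145

0.6995 349.14 3.1715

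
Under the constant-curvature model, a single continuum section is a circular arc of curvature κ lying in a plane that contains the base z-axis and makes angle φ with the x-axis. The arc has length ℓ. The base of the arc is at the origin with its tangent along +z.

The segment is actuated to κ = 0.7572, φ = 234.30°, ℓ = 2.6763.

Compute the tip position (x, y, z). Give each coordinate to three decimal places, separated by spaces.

θ = κ·ℓ = 0.7572 × 2.6763 = 2.02649 rad
ρ = (1 − cos θ)/κ = (1 − -0.44009)/0.7572 = 1.90186
z = sin θ / κ = 0.89795/0.7572 = 1.18589
x = ρ cos φ = 1.90186 × cos(234.30°) = -1.10981
y = ρ sin φ = 1.90186 × sin(234.30°) = -1.54447

-1.110 -1.544 1.186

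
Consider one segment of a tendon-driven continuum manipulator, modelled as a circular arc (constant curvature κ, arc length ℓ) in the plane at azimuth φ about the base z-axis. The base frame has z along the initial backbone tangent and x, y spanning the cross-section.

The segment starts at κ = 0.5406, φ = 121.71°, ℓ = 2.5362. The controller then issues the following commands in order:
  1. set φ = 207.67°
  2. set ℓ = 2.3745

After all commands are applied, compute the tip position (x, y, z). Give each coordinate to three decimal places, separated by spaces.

initial: κ=0.5406, φ=121.71°, ℓ=2.5362
cmd 1: set φ=207.67° → (κ,φ,ℓ)=(0.5406,207.67°,2.5362) → tip=(-1.3132,-0.6886,1.8130)
cmd 2: set ℓ=2.3745 → (κ,φ,ℓ)=(0.5406,207.67°,2.3745) → tip=(-1.1743,-0.6157,1.7741)

-1.174 -0.616 1.774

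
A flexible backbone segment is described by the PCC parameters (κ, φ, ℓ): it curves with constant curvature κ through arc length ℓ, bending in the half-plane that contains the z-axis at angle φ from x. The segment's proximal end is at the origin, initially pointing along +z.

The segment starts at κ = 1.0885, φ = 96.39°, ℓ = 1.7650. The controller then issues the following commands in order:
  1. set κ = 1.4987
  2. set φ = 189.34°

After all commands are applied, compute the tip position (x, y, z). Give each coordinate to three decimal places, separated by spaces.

initial: κ=1.0885, φ=96.39°, ℓ=1.7650
cmd 1: set κ=1.4987 → (κ,φ,ℓ)=(1.4987,96.39°,1.7650) → tip=(-0.1396,1.2462,0.3178)
cmd 2: set φ=189.34° → (κ,φ,ℓ)=(1.4987,189.34°,1.7650) → tip=(-1.2373,-0.2035,0.3178)

-1.237 -0.204 0.318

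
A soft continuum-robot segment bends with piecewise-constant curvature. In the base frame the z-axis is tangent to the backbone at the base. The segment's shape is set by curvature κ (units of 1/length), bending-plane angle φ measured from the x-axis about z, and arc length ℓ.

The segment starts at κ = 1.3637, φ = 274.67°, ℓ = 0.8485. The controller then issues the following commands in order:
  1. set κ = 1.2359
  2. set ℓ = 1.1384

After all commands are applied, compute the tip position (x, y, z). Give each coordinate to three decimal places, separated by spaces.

initial: κ=1.3637, φ=274.67°, ℓ=0.8485
cmd 1: set κ=1.2359 → (κ,φ,ℓ)=(1.2359,274.67°,0.8485) → tip=(0.0330,-0.4042,0.7013)
cmd 2: set ℓ=1.1384 → (κ,φ,ℓ)=(1.2359,274.67°,1.1384) → tip=(0.0551,-0.6749,0.7983)

0.055 -0.675 0.798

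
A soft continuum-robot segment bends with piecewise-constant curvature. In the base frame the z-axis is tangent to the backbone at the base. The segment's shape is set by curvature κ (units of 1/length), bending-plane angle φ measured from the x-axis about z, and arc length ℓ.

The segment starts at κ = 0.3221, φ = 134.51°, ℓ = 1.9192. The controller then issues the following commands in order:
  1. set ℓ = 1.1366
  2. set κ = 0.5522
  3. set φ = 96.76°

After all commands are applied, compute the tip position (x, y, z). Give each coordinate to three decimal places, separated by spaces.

-0.041 0.343 1.063

initial: κ=0.3221, φ=134.51°, ℓ=1.9192
cmd 1: set ℓ=1.1366 → (κ,φ,ℓ)=(0.3221,134.51°,1.1366) → tip=(-0.1442,0.1467,1.1114)
cmd 2: set κ=0.5522 → (κ,φ,ℓ)=(0.5522,134.51°,1.1366) → tip=(-0.2419,0.2461,1.0634)
cmd 3: set φ=96.76° → (κ,φ,ℓ)=(0.5522,96.76°,1.1366) → tip=(-0.0406,0.3427,1.0634)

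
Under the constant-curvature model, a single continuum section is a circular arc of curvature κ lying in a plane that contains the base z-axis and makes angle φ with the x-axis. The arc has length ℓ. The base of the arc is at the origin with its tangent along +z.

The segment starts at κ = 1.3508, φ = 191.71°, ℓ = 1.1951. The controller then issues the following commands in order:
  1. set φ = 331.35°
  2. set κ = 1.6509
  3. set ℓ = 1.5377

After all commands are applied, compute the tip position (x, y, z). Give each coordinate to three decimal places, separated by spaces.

0.969 -0.530 0.344

initial: κ=1.3508, φ=191.71°, ℓ=1.1951
cmd 1: set φ=331.35° → (κ,φ,ℓ)=(1.3508,331.35°,1.1951) → tip=(0.6779,-0.3704,0.7396)
cmd 2: set κ=1.6509 → (κ,φ,ℓ)=(1.6509,331.35°,1.1951) → tip=(0.7396,-0.4041,0.5574)
cmd 3: set ℓ=1.5377 → (κ,φ,ℓ)=(1.6509,331.35°,1.5377) → tip=(0.9694,-0.5296,0.3435)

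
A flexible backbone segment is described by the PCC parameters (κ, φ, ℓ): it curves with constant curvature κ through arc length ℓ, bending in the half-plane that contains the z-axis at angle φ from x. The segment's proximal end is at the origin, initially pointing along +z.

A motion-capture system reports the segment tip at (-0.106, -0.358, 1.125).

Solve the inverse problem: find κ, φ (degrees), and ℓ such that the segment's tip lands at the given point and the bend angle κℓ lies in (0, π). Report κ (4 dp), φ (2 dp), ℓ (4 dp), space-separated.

ρ = √(x²+y²) = √(-0.106² + -0.358²) = 0.37336
φ = atan2(y, x) mod 360° = atan2(-0.358, -0.106) = 253.5065°
|p|² = ρ² + z² = 0.37336² + 1.125² = 1.40502
κ = 2ρ / |p|² = 2×0.37336 / 1.40502 = 0.53147
θ = 2·atan2(ρ, z) = 2·atan2(0.37336, 1.125) = 0.64088 rad
ℓ = θ/κ = 0.64088/0.53147 = 1.20587

0.5315 253.51 1.2059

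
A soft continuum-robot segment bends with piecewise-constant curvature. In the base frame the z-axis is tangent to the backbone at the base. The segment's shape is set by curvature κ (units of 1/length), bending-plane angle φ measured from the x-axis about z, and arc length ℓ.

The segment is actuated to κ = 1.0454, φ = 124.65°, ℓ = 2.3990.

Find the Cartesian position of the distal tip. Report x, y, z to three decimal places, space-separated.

θ = κ·ℓ = 1.0454 × 2.3990 = 2.50791 rad
ρ = (1 − cos θ)/κ = (1 − -0.80586)/1.0454 = 1.72743
z = sin θ / κ = 0.59211/1.0454 = 0.56640
x = ρ cos φ = 1.72743 × cos(124.65°) = -0.98215
y = ρ sin φ = 1.72743 × sin(124.65°) = 1.42105

-0.982 1.421 0.566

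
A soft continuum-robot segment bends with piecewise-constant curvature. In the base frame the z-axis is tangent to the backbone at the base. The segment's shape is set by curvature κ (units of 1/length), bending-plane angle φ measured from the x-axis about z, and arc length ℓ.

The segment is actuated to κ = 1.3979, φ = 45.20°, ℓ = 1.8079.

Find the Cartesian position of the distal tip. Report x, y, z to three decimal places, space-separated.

θ = κ·ℓ = 1.3979 × 1.8079 = 2.52726 rad
ρ = (1 − cos θ)/κ = (1 − -0.81716)/1.3979 = 1.29992
z = sin θ / κ = 0.57641/1.3979 = 0.41234
x = ρ cos φ = 1.29992 × cos(45.20°) = 0.91597
y = ρ sin φ = 1.29992 × sin(45.20°) = 0.92239

0.916 0.922 0.412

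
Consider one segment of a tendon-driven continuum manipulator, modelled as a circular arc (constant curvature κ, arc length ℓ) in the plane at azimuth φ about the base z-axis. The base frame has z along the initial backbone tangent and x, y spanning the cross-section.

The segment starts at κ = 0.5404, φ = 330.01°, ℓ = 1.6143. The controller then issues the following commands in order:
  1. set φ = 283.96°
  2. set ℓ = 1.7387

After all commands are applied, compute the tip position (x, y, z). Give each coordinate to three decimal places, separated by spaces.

0.183 -0.736 1.494

initial: κ=0.5404, φ=330.01°, ℓ=1.6143
cmd 1: set φ=283.96° → (κ,φ,ℓ)=(0.5404,283.96°,1.6143) → tip=(0.1594,-0.6411,1.4172)
cmd 2: set ℓ=1.7387 → (κ,φ,ℓ)=(0.5404,283.96°,1.7387) → tip=(0.1830,-0.7361,1.4939)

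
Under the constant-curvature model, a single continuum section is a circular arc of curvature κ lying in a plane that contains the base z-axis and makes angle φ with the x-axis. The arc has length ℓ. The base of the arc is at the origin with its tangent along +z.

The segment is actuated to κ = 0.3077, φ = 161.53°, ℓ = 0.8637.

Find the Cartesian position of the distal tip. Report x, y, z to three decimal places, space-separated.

-0.108 0.036 0.854

θ = κ·ℓ = 0.3077 × 0.8637 = 0.26576 rad
ρ = (1 − cos θ)/κ = (1 − 0.96489)/0.3077 = 0.11409
z = sin θ / κ = 0.26264/0.3077 = 0.85357
x = ρ cos φ = 0.11409 × cos(161.53°) = -0.10822
y = ρ sin φ = 0.11409 × sin(161.53°) = 0.03615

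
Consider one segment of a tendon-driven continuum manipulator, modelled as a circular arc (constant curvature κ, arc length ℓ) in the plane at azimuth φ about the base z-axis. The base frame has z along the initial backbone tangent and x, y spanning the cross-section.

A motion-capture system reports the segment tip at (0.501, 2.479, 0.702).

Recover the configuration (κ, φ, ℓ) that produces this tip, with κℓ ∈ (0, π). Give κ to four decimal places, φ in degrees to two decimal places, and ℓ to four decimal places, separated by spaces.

ρ = √(x²+y²) = √(0.501² + 2.479²) = 2.52912
φ = atan2(y, x) mod 360° = atan2(2.479, 0.501) = 78.5746°
|p|² = ρ² + z² = 2.52912² + 0.702² = 6.88925
κ = 2ρ / |p|² = 2×2.52912 / 6.88925 = 0.73422
θ = 2·atan2(ρ, z) = 2·atan2(2.52912, 0.702) = 2.60009 rad
ℓ = θ/κ = 2.60009/0.73422 = 3.54129

0.7342 78.57 3.5413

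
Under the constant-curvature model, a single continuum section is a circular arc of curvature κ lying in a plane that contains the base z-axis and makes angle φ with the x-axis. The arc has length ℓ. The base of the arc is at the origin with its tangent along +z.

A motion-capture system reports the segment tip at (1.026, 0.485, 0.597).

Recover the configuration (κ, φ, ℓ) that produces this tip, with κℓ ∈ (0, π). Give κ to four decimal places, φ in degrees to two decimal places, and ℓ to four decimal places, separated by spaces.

1.3803 25.30 1.5743

ρ = √(x²+y²) = √(1.026² + 0.485²) = 1.13486
φ = atan2(y, x) mod 360° = atan2(0.485, 1.026) = 25.3005°
|p|² = ρ² + z² = 1.13486² + 0.597² = 1.64431
κ = 2ρ / |p|² = 2×1.13486 / 1.64431 = 1.38034
θ = 2·atan2(ρ, z) = 2·atan2(1.13486, 0.597) = 2.17304 rad
ℓ = θ/κ = 2.17304/1.38034 = 1.57427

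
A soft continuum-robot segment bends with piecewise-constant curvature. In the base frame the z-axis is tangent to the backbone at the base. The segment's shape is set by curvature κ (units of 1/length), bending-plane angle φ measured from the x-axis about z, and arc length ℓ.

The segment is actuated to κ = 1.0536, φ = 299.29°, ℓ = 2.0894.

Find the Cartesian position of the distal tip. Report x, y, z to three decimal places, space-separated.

0.738 -1.316 0.767

θ = κ·ℓ = 1.0536 × 2.0894 = 2.20139 rad
ρ = (1 − cos θ)/κ = (1 − -0.58963)/1.0536 = 1.50876
z = sin θ / κ = 0.80768/1.0536 = 0.76659
x = ρ cos φ = 1.50876 × cos(299.29°) = 0.73813
y = ρ sin φ = 1.50876 × sin(299.29°) = -1.31587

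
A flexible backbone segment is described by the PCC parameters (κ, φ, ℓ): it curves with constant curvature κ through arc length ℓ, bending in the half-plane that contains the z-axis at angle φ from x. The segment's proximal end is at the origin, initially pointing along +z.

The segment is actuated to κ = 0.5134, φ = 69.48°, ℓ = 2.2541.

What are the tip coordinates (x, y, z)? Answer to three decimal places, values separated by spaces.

0.408 1.091 1.784

θ = κ·ℓ = 0.5134 × 2.2541 = 1.15725 rad
ρ = (1 − cos θ)/κ = (1 − 0.40185)/0.5134 = 1.16507
z = sin θ / κ = 0.91570/0.5134 = 1.78361
x = ρ cos φ = 1.16507 × cos(69.48°) = 0.40840
y = ρ sin φ = 1.16507 × sin(69.48°) = 1.09114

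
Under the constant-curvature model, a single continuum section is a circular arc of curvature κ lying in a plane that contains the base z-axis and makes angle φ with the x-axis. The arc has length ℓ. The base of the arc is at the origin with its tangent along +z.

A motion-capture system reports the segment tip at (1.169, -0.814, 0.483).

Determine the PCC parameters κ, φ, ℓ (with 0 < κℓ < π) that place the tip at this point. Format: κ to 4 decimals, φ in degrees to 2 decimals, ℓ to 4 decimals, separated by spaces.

1.2592 325.15 1.9756

ρ = √(x²+y²) = √(1.169² + -0.814²) = 1.42448
φ = atan2(y, x) mod 360° = atan2(-0.814, 1.169) = 325.1497°
|p|² = ρ² + z² = 1.42448² + 0.483² = 2.26245
κ = 2ρ / |p|² = 2×1.42448 / 2.26245 = 1.25924
θ = 2·atan2(ρ, z) = 2·atan2(1.42448, 0.483) = 2.48778 rad
ℓ = θ/κ = 2.48778/1.25924 = 1.97562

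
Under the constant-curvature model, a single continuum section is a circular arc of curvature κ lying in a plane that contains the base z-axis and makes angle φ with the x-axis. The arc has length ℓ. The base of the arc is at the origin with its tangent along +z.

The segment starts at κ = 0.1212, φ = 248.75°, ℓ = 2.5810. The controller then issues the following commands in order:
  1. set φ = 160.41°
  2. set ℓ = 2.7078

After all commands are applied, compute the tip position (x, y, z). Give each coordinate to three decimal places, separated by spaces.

initial: κ=0.1212, φ=248.75°, ℓ=2.5810
cmd 1: set φ=160.41° → (κ,φ,ℓ)=(0.1212,160.41°,2.5810) → tip=(-0.3772,0.1343,2.5391)
cmd 2: set ℓ=2.7078 → (κ,φ,ℓ)=(0.1212,160.41°,2.7078) → tip=(-0.4149,0.1476,2.6595)

-0.415 0.148 2.659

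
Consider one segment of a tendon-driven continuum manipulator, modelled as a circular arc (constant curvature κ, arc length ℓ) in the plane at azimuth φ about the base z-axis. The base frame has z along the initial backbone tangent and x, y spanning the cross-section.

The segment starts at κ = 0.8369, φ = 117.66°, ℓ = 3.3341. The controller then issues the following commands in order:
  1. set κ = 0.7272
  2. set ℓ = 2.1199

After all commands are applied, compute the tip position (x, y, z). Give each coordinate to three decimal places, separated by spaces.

-0.620 1.182 1.375

initial: κ=0.8369, φ=117.66°, ℓ=3.3341
cmd 1: set κ=0.7272 → (κ,φ,ℓ)=(0.7272,117.66°,3.3341) → tip=(-1.1195,2.1360,0.9037)
cmd 2: set ℓ=2.1199 → (κ,φ,ℓ)=(0.7272,117.66°,2.1199) → tip=(-0.6197,1.1824,1.3746)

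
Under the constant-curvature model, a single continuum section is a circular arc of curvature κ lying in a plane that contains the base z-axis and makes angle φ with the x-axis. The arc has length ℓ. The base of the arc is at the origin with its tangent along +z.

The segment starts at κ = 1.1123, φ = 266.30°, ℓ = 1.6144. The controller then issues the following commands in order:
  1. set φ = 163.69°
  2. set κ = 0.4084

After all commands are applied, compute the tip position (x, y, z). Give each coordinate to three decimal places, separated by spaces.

initial: κ=1.1123, φ=266.30°, ℓ=1.6144
cmd 1: set φ=163.69° → (κ,φ,ℓ)=(1.1123,163.69°,1.6144) → tip=(-1.0553,0.3088,0.8764)
cmd 2: set κ=0.4084 → (κ,φ,ℓ)=(0.4084,163.69°,1.6144) → tip=(-0.4925,0.1441,1.5000)

-0.493 0.144 1.500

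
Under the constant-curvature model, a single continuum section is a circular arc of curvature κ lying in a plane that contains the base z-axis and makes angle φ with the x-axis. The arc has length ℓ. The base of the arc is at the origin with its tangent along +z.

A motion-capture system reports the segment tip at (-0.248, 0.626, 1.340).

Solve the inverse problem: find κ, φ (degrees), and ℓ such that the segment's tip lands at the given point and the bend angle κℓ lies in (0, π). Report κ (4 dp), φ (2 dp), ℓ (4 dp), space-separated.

0.5988 111.61 1.5553

ρ = √(x²+y²) = √(-0.248² + 0.626²) = 0.67333
φ = atan2(y, x) mod 360° = atan2(0.626, -0.248) = 111.6118°
|p|² = ρ² + z² = 0.67333² + 1.340² = 2.24898
κ = 2ρ / |p|² = 2×0.67333 / 2.24898 = 0.59879
θ = 2·atan2(ρ, z) = 2·atan2(0.67333, 1.340) = 0.93127 rad
ℓ = θ/κ = 0.93127/0.59879 = 1.55525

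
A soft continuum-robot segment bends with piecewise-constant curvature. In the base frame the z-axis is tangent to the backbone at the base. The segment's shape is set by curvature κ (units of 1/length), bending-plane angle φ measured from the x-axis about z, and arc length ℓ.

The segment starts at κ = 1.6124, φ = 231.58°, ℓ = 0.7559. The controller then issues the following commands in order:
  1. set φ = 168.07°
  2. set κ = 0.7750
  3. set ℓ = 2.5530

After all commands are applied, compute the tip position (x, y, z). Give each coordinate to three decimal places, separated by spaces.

initial: κ=1.6124, φ=231.58°, ℓ=0.7559
cmd 1: set φ=168.07° → (κ,φ,ℓ)=(1.6124,168.07°,0.7559) → tip=(-0.3976,0.0840,0.5822)
cmd 2: set κ=0.7750 → (κ,φ,ℓ)=(0.7750,168.07°,0.7559) → tip=(-0.2105,0.0445,0.7134)
cmd 3: set ℓ=2.5530 → (κ,φ,ℓ)=(0.7750,168.07°,2.5530) → tip=(-1.7631,0.3725,1.1845)

-1.763 0.373 1.185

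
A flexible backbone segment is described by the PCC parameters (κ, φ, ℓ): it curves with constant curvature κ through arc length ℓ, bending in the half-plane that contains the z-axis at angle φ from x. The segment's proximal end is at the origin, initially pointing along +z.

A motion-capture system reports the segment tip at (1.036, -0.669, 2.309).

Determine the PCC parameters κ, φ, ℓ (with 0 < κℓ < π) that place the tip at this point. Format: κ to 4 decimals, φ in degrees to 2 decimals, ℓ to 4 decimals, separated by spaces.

ρ = √(x²+y²) = √(1.036² + -0.669²) = 1.23323
φ = atan2(y, x) mod 360° = atan2(-0.669, 1.036) = 327.1475°
|p|² = ρ² + z² = 1.23323² + 2.309² = 6.85234
κ = 2ρ / |p|² = 2×1.23323 / 6.85234 = 0.35994
θ = 2·atan2(ρ, z) = 2·atan2(1.23323, 2.309) = 0.98110 rad
ℓ = θ/κ = 0.98110/0.35994 = 2.72571

0.3599 327.15 2.7257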